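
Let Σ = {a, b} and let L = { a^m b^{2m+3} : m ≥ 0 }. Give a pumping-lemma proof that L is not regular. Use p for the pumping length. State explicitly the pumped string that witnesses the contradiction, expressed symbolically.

a^{p+k} b^{2p+3}

Assume L is regular. Let p be the pumping length given by the pumping lemma.
Choose w = a^p b^{2p+3}, which is in L with |w| = 3p+3 ≥ p.
The pumping lemma gives a decomposition w = xyz where |xy| ≤ p and |y| > 0.
Since the first p symbols of w are all a's and |xy| ≤ p, y lies entirely in the leading a-block: y = a^k for some k with 1 ≤ k ≤ p.
Pump with i = 2: xy^2z = a^{p+k} b^{2p+3}. For this to lie in L we would need 2p+3 = 2(p+k)+3, which forces k = 0. But k ≥ 1, so xy^2z ∉ L.
This contradicts the pumping lemma, so L is not regular.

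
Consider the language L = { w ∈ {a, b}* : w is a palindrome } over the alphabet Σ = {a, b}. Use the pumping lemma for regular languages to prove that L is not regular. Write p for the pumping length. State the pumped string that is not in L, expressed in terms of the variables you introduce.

a^{p+k} b a^p

Assume L is regular. Let p be the pumping length given by the pumping lemma.
Take w = a^p b a^p, a palindrome of length 2p+1 ≥ p.
By the pumping lemma, w = xyz with |xy| ≤ p and |y| ≥ 1.
The first p characters of w are a's, so xy (and hence y) consists only of a's. Write y = a^k, 1 ≤ k ≤ p.
Pump with i = 2: xy^2z = a^{p+k} b a^p. Its reverse is a^p b a^{p+k}, which differs from xy^2z since k ≥ 1. So xy^2z is not a palindrome and xy^2z ∉ L.
This is a contradiction; hence L is not regular.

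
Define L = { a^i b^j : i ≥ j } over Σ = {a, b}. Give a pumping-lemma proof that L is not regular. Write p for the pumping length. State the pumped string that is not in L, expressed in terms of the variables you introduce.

a^{p-k} b^p

Suppose for contradiction that L is regular, and let p be the pumping length.
Choose w = a^p b^p ∈ L, with |w| = 2p ≥ p.
Write w = xyz as guaranteed by the lemma, with |xy| ≤ p and |y| > 0.
The first p characters of w are a's, so xy (and hence y) consists only of a's. Write y = a^k, 1 ≤ k ≤ p.
Consider xy^0z = xz = a^{p-k} b^p. Since k ≥ 1, the a-count p-k is less than p, so i ≥ j fails; thus xz ∉ L.
This is a contradiction; hence L is not regular.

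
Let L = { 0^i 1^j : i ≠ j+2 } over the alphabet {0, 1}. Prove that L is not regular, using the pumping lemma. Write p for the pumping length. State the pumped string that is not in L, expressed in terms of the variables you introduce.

0^{p+p!} 1^{p+p!-2}

Toward a contradiction, assume L is regular with pumping length p.
Choose w = 0^p 1^{p+p!-2}. Since p ≠ (p+p!-2)+2 = p+p!, w ∈ L; and |w| ≥ p.
The pumping lemma gives a decomposition w = xyz where |xy| ≤ p and |y| ≥ 1.
Since the first p symbols of w are all 0's and |xy| ≤ p, y lies entirely in the leading 0-block: y = 0^k for some k with 1 ≤ k ≤ p.
Since 1 ≤ k ≤ p, k divides p!; set t = 1 + p!/k. Then xy^t z has p + (p!/k)·k = p + p! copies of 0. Now the 0-count is p+p! and (1-count)+2 = (p+p!-2)+2 = p+p!, so i ≠ j+2 fails. So xy^t z = 0^{p+p!} 1^{p+p!-2} ∉ L.
This contradicts the pumping lemma, so L is not regular.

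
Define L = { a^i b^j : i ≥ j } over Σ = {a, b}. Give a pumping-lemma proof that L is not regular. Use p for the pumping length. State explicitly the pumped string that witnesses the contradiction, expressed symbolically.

Suppose for contradiction that L is regular, and let p be the pumping length.
Choose w = a^p b^p ∈ L, with |w| = 2p ≥ p.
By the pumping lemma, w = xyz with |xy| ≤ p and |y| ≥ 1.
Because |xy| ≤ p and w begins with p copies of a, we have y = a^k with 1 ≤ k ≤ p.
Consider xy^0z = xz = a^{p-k} b^p. Since k ≥ 1, the a-count p-k is less than p, so i ≥ j fails; thus xz ∉ L.
This contradicts the pumping lemma, so L is not regular.

a^{p-k} b^p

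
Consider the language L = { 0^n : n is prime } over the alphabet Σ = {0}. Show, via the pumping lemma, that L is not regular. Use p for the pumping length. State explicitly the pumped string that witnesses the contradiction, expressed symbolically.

Assume L is regular. Let p be the pumping length given by the pumping lemma.
Let q be a prime with q ≥ p+2 (infinitely many primes exist), and take w = 0^q ∈ L with |w| = q ≥ p.
By the pumping lemma, w = xyz with |xy| ≤ p and y is nonempty.
Then y = 0^k for some k with 1 ≤ k ≤ p.
Since 1 ≤ k ≤ p, |xz| = q-k. Pump with i = q+1: |xy^{q+1}z| = (q-k)+(q+1)k = q+qk = q(1+k), which is composite (both factors ≥ 2). So xy^{q+1}z = 0^{q(1+k)} ∉ L.
Contradiction. Therefore L is not regular.

0^{q(1+k)}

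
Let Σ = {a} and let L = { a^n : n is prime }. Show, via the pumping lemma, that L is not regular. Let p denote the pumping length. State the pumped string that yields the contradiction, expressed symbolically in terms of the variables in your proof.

Assume L is regular; let p be its pumping constant.
Let q be a prime with q ≥ p+2 (infinitely many primes exist), and take w = a^q ∈ L with |w| = q ≥ p.
By the pumping lemma, w = xyz with |xy| ≤ p and |y| ≥ 1.
Then y = a^k for some k with 1 ≤ k ≤ p.
Since 1 ≤ k ≤ p, |xz| = q-k. Pump with i = q+1: |xy^{q+1}z| = (q-k)+(q+1)k = q+qk = q(1+k), which is composite (both factors ≥ 2). So xy^{q+1}z = a^{q(1+k)} ∉ L.
This contradicts the pumping lemma, so L is not regular.

a^{q(1+k)}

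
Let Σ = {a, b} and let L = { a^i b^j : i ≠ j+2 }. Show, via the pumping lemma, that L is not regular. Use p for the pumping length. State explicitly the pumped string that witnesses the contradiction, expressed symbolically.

a^{p+p!} b^{p+p!-2}

Toward a contradiction, assume L is regular with pumping length p.
Choose w = a^p b^{p+p!-2}. Since p ≠ (p+p!-2)+2 = p+p!, w ∈ L; and |w| ≥ p.
The pumping lemma gives a decomposition w = xyz where |xy| ≤ p and |y| ≥ 1.
The first p characters of w are a's, so xy (and hence y) consists only of a's. Write y = a^k, 1 ≤ k ≤ p.
Since 1 ≤ k ≤ p, k divides p!; set t = 1 + p!/k. Then xy^t z has p + (p!/k)·k = p + p! copies of a. Now the a-count is p+p! and (b-count)+2 = (p+p!-2)+2 = p+p!, so i ≠ j+2 fails. So xy^t z = a^{p+p!} b^{p+p!-2} ∉ L.
This is a contradiction; hence L is not regular.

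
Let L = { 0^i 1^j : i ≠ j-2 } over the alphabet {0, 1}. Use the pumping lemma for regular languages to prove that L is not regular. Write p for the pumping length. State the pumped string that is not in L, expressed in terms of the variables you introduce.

0^{p+p!} 1^{p+p!+2}

Toward a contradiction, assume L is regular with pumping length p.
Choose w = 0^p 1^{p+p!+2}. Since p ≠ (p+p!+2)-2 = p+p!, w ∈ L; and |w| ≥ p.
By the pumping lemma, w = xyz with |xy| ≤ p and |y| > 0.
Because |xy| ≤ p and w begins with p copies of 0, we have y = 0^k with 1 ≤ k ≤ p.
Since 1 ≤ k ≤ p, k divides p!; set t = 1 + p!/k. Then xy^t z has p + (p!/k)·k = p + p! copies of 0. Now the 0-count is p+p! and (1-count)-2 = (p+p!+2)-2 = p+p!, so i ≠ j-2 fails. So xy^t z = 0^{p+p!} 1^{p+p!+2} ∉ L.
Contradiction. Therefore L is not regular.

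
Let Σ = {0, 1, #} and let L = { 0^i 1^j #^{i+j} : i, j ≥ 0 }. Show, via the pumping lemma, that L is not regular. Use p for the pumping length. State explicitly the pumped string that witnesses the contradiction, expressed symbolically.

0^{p+k} 1^p #^{2p}

Assume L is regular. Let p be the pumping length given by the pumping lemma.
Take w = 0^p 1^p #^{2p} ∈ L (with i=j=p, i+j=2p), |w| = 4p ≥ p.
Write w = xyz as guaranteed by the lemma, with |xy| ≤ p and |y| > 0.
Since the first p symbols of w are all 0's and |xy| ≤ p, y lies entirely in the leading 0-block: y = 0^k for some k with 1 ≤ k ≤ p.
Consider xy^2z = 0^{p+k} 1^p #^{2p}. Now the 0- and 1-counts sum to 2p+k, but the #-count is 2p ≠ 2p+k. So xy^2z ∉ L.
Contradiction. Therefore L is not regular.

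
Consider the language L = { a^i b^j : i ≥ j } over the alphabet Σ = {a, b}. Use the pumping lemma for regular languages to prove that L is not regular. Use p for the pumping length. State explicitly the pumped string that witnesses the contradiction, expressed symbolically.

a^{p-k} b^p

Assume L is regular; let p be its pumping constant.
Choose w = a^p b^p ∈ L, with |w| = 2p ≥ p.
By the pumping lemma, w = xyz with |xy| ≤ p and |y| ≥ 1.
Since the first p symbols of w are all a's and |xy| ≤ p, y lies entirely in the leading a-block: y = a^k for some k with 1 ≤ k ≤ p.
Consider xy^0z = xz = a^{p-k} b^p. Since k ≥ 1, the a-count p-k is less than p, so i ≥ j fails; thus xz ∉ L.
This contradicts the pumping lemma, so L is not regular.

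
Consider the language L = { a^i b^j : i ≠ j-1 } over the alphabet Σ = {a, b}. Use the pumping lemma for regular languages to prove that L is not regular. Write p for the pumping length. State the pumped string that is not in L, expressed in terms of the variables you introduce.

Assume L is regular; let p be its pumping constant.
Choose w = a^p b^{p+p!+1}. Since p ≠ (p+p!+1)-1 = p+p!, w ∈ L; and |w| ≥ p.
By the pumping lemma, w = xyz with |xy| ≤ p and |y| > 0.
The first p characters of w are a's, so xy (and hence y) consists only of a's. Write y = a^k, 1 ≤ k ≤ p.
Since 1 ≤ k ≤ p, k divides p!; set t = 1 + p!/k. Then xy^t z has p + (p!/k)·k = p + p! copies of a. Now the a-count is p+p! and (b-count)-1 = (p+p!+1)-1 = p+p!, so i ≠ j-1 fails. So xy^t z = a^{p+p!} b^{p+p!+1} ∉ L.
Contradiction. Therefore L is not regular.

a^{p+p!} b^{p+p!+1}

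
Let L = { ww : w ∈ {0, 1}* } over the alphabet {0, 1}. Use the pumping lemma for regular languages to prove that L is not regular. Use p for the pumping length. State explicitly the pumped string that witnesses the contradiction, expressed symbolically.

Assume L is regular; let p be its pumping constant.
Take w = 0^p 1^p 0^p 1^p = uu where u = 0^p1^p; then w ∈ L and |w| = 4p ≥ p.
Write w = xyz as guaranteed by the lemma, with |xy| ≤ p and |y| > 0.
The first p characters of w are 0's, so xy (and hence y) consists only of 0's. Write y = 0^k, 1 ≤ k ≤ p.
Pump with i = 2: xy^2z = 0^{p+k} 1^p 0^p 1^p, of length 4p+k. Suppose this equals vv. The string starts with 0 and ends with 1, so v does too; thus the boundary between the two copies of v is a 1→0 transition. There is exactly one such transition, at position 2p+k, so |v| = 2p+k and |vv| = 4p+2k ≠ 4p+k since k ≥ 1. So xy^2z ∉ L.
Contradiction. Therefore L is not regular.

0^{p+k} 1^p 0^p 1^p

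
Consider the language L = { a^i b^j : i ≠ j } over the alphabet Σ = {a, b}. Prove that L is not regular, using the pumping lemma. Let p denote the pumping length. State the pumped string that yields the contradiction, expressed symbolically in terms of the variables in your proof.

Assume L is regular; let p be its pumping constant.
Choose w = a^p b^{p+p!}. Since p ≠ p+p!, w ∈ L; and |w| ≥ p.
By the pumping lemma, w = xyz with |xy| ≤ p and |y| ≥ 1.
Because |xy| ≤ p and w begins with p copies of a, we have y = a^k with 1 ≤ k ≤ p.
Since 1 ≤ k ≤ p, k divides p!; set t = 1 + p!/k. Then xy^t z has p + (p!/k)·k = p + p! copies of a. Now the a-count equals the b-count, so i ≠ j fails. So xy^t z = a^{p+p!} b^{p+p!} ∉ L.
Contradiction. Therefore L is not regular.

a^{p+p!} b^{p+p!}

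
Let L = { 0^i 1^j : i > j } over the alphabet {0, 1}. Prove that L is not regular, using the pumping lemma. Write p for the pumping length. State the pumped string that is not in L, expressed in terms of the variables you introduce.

0^{p+1-k} 1^p

Assume L is regular. Let p be the pumping length given by the pumping lemma.
Choose w = 0^{p+1} 1^p ∈ L, with |w| = 2p+1 ≥ p.
By the pumping lemma, w = xyz with |xy| ≤ p and |y| > 0.
Since the first p symbols of w are all 0's and |xy| ≤ p, y lies entirely in the leading 0-block: y = 0^k for some k with 1 ≤ k ≤ p.
Consider xy^0z = xz = 0^{p+1-k} 1^p. Since k ≥ 1, the 0-count p+1-k is at most p, so i > j fails; thus xz ∉ L.
Contradiction. Therefore L is not regular.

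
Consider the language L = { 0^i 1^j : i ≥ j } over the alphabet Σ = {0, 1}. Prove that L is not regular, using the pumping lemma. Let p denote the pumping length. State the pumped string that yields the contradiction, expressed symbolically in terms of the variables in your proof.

Suppose for contradiction that L is regular, and let p be the pumping length.
Choose w = 0^p 1^p ∈ L, with |w| = 2p ≥ p.
The pumping lemma gives a decomposition w = xyz where |xy| ≤ p and y is nonempty.
Because |xy| ≤ p and w begins with p copies of 0, we have y = 0^k with 1 ≤ k ≤ p.
Consider xy^0z = xz = 0^{p-k} 1^p. Since k ≥ 1, the 0-count p-k is less than p, so i ≥ j fails; thus xz ∉ L.
This contradicts the pumping lemma, so L is not regular.

0^{p-k} 1^p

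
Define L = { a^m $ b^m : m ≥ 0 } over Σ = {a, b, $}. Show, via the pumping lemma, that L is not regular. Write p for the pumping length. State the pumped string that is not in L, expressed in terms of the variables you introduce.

Toward a contradiction, assume L is regular with pumping length p.
Take w = a^p $ b^p ∈ L with |w| = 2p+1 ≥ p.
By the pumping lemma, w = xyz with |xy| ≤ p and |y| ≥ 1.
The first p characters of w are a's, so xy (and hence y) consists only of a's. Write y = a^k, 1 ≤ k ≤ p.
Pump with i = 2: xy^2z = a^{p+k} $ b^p, which would require p+k = p. But k ≥ 1, so xy^2z ∉ L.
This contradicts the pumping lemma, so L is not regular.

a^{p+k} $ b^p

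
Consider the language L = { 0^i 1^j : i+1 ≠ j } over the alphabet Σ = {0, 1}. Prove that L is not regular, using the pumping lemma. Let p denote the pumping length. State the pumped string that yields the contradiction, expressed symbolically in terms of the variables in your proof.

0^{p+p!} 1^{p+p!+1}

Assume L is regular; let p be its pumping constant.
Choose w = 0^p 1^{p+p!+1}. Since p ≠ (p+p!+1)-1 = p+p!, w ∈ L; and |w| ≥ p.
Write w = xyz as guaranteed by the lemma, with |xy| ≤ p and |y| > 0.
The first p characters of w are 0's, so xy (and hence y) consists only of 0's. Write y = 0^k, 1 ≤ k ≤ p.
Since 1 ≤ k ≤ p, k divides p!; set t = 1 + p!/k. Then xy^t z has p + (p!/k)·k = p + p! copies of 0. Now the 0-count is p+p! and (1-count)-1 = (p+p!+1)-1 = p+p!, so i+1 ≠ j fails. So xy^t z = 0^{p+p!} 1^{p+p!+1} ∉ L.
This contradicts the pumping lemma, so L is not regular.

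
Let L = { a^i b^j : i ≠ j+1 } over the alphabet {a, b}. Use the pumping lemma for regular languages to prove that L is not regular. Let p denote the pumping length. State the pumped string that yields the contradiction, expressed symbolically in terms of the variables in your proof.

Assume L is regular. Let p be the pumping length given by the pumping lemma.
Choose w = a^p b^{p+p!-1}. Since p ≠ (p+p!-1)+1 = p+p!, w ∈ L; and |w| ≥ p.
The pumping lemma gives a decomposition w = xyz where |xy| ≤ p and |y| > 0.
Because |xy| ≤ p and w begins with p copies of a, we have y = a^k with 1 ≤ k ≤ p.
Since 1 ≤ k ≤ p, k divides p!; set t = 1 + p!/k. Then xy^t z has p + (p!/k)·k = p + p! copies of a. Now the a-count is p+p! and (b-count)+1 = (p+p!-1)+1 = p+p!, so i ≠ j+1 fails. So xy^t z = a^{p+p!} b^{p+p!-1} ∉ L.
This contradicts the pumping lemma, so L is not regular.

a^{p+p!} b^{p+p!-1}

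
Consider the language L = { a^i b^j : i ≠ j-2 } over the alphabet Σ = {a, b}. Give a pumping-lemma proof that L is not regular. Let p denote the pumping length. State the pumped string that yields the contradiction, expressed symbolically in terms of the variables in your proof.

a^{p+p!} b^{p+p!+2}

Assume L is regular. Let p be the pumping length given by the pumping lemma.
Choose w = a^p b^{p+p!+2}. Since p ≠ (p+p!+2)-2 = p+p!, w ∈ L; and |w| ≥ p.
By the pumping lemma, w = xyz with |xy| ≤ p and |y| ≥ 1.
The first p characters of w are a's, so xy (and hence y) consists only of a's. Write y = a^k, 1 ≤ k ≤ p.
Since 1 ≤ k ≤ p, k divides p!; set t = 1 + p!/k. Then xy^t z has p + (p!/k)·k = p + p! copies of a. Now the a-count is p+p! and (b-count)-2 = (p+p!+2)-2 = p+p!, so i ≠ j-2 fails. So xy^t z = a^{p+p!} b^{p+p!+2} ∉ L.
Contradiction. Therefore L is not regular.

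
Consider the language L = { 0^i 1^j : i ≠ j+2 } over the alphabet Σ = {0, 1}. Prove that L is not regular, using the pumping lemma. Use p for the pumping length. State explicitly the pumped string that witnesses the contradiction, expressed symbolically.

Assume L is regular. Let p be the pumping length given by the pumping lemma.
Choose w = 0^p 1^{p+p!-2}. Since p ≠ (p+p!-2)+2 = p+p!, w ∈ L; and |w| ≥ p.
Write w = xyz as guaranteed by the lemma, with |xy| ≤ p and |y| ≥ 1.
Because |xy| ≤ p and w begins with p copies of 0, we have y = 0^k with 1 ≤ k ≤ p.
Since 1 ≤ k ≤ p, k divides p!; set t = 1 + p!/k. Then xy^t z has p + (p!/k)·k = p + p! copies of 0. Now the 0-count is p+p! and (1-count)+2 = (p+p!-2)+2 = p+p!, so i ≠ j+2 fails. So xy^t z = 0^{p+p!} 1^{p+p!-2} ∉ L.
This is a contradiction; hence L is not regular.

0^{p+p!} 1^{p+p!-2}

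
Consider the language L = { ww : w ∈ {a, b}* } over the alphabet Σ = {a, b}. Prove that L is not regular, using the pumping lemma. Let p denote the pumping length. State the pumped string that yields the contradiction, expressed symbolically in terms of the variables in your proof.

a^{p+k} b^p a^p b^p

Assume L is regular; let p be its pumping constant.
Take w = a^p b^p a^p b^p = uu where u = a^pb^p; then w ∈ L and |w| = 4p ≥ p.
Write w = xyz as guaranteed by the lemma, with |xy| ≤ p and |y| > 0.
Because |xy| ≤ p and w begins with p copies of a, we have y = a^k with 1 ≤ k ≤ p.
Pump with i = 2: xy^2z = a^{p+k} b^p a^p b^p, of length 4p+k. Suppose this equals vv. The string starts with a and ends with b, so v does too; thus the boundary between the two copies of v is a b→a transition. There is exactly one such transition, at position 2p+k, so |v| = 2p+k and |vv| = 4p+2k ≠ 4p+k since k ≥ 1. So xy^2z ∉ L.
This is a contradiction; hence L is not regular.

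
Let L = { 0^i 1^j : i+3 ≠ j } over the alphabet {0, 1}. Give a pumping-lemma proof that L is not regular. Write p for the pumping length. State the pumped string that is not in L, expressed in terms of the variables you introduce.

Suppose for contradiction that L is regular, and let p be the pumping length.
Choose w = 0^p 1^{p+p!+3}. Since p ≠ (p+p!+3)-3 = p+p!, w ∈ L; and |w| ≥ p.
The pumping lemma gives a decomposition w = xyz where |xy| ≤ p and y is nonempty.
Because |xy| ≤ p and w begins with p copies of 0, we have y = 0^k with 1 ≤ k ≤ p.
Since 1 ≤ k ≤ p, k divides p!; set t = 1 + p!/k. Then xy^t z has p + (p!/k)·k = p + p! copies of 0. Now the 0-count is p+p! and (1-count)-3 = (p+p!+3)-3 = p+p!, so i+3 ≠ j fails. So xy^t z = 0^{p+p!} 1^{p+p!+3} ∉ L.
Contradiction. Therefore L is not regular.

0^{p+p!} 1^{p+p!+3}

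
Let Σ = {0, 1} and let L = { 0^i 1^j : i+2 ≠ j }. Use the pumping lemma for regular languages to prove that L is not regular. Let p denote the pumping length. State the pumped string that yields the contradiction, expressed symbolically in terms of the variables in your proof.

Assume L is regular; let p be its pumping constant.
Choose w = 0^p 1^{p+p!+2}. Since p ≠ (p+p!+2)-2 = p+p!, w ∈ L; and |w| ≥ p.
The pumping lemma gives a decomposition w = xyz where |xy| ≤ p and |y| ≥ 1.
Because |xy| ≤ p and w begins with p copies of 0, we have y = 0^k with 1 ≤ k ≤ p.
Since 1 ≤ k ≤ p, k divides p!; set t = 1 + p!/k. Then xy^t z has p + (p!/k)·k = p + p! copies of 0. Now the 0-count is p+p! and (1-count)-2 = (p+p!+2)-2 = p+p!, so i+2 ≠ j fails. So xy^t z = 0^{p+p!} 1^{p+p!+2} ∉ L.
This is a contradiction; hence L is not regular.

0^{p+p!} 1^{p+p!+2}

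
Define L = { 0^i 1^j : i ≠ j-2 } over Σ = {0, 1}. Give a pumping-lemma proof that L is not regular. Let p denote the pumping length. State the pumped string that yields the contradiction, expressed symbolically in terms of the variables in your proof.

Assume L is regular; let p be its pumping constant.
Choose w = 0^p 1^{p+p!+2}. Since p ≠ (p+p!+2)-2 = p+p!, w ∈ L; and |w| ≥ p.
By the pumping lemma, w = xyz with |xy| ≤ p and |y| > 0.
Since the first p symbols of w are all 0's and |xy| ≤ p, y lies entirely in the leading 0-block: y = 0^k for some k with 1 ≤ k ≤ p.
Since 1 ≤ k ≤ p, k divides p!; set t = 1 + p!/k. Then xy^t z has p + (p!/k)·k = p + p! copies of 0. Now the 0-count is p+p! and (1-count)-2 = (p+p!+2)-2 = p+p!, so i ≠ j-2 fails. So xy^t z = 0^{p+p!} 1^{p+p!+2} ∉ L.
This is a contradiction; hence L is not regular.

0^{p+p!} 1^{p+p!+2}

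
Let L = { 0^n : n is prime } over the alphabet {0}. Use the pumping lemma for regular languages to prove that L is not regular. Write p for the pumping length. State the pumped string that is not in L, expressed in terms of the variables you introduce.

Suppose for contradiction that L is regular, and let p be the pumping length.
Let q be a prime with q ≥ p+2 (infinitely many primes exist), and take w = 0^q ∈ L with |w| = q ≥ p.
By the pumping lemma, w = xyz with |xy| ≤ p and y is nonempty.
Then y = 0^k for some k with 1 ≤ k ≤ p.
Since 1 ≤ k ≤ p, |xz| = q-k. Pump with i = q+1: |xy^{q+1}z| = (q-k)+(q+1)k = q+qk = q(1+k), which is composite (both factors ≥ 2). So xy^{q+1}z = 0^{q(1+k)} ∉ L.
Contradiction. Therefore L is not regular.

0^{q(1+k)}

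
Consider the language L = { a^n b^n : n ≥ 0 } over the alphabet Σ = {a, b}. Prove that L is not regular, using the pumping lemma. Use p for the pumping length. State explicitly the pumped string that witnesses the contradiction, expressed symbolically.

a^{p+k} b^p

Assume L is regular. Let p be the pumping length given by the pumping lemma.
Let w = a^p b^p ∈ L; note |w| = 2p ≥ p.
The pumping lemma gives a decomposition w = xyz where |xy| ≤ p and |y| ≥ 1.
The first p characters of w are a's, so xy (and hence y) consists only of a's. Write y = a^k, 1 ≤ k ≤ p.
Pump with i = 2: xy^2z = a^{p+k} b^p. For this to lie in L we would need p = p+k, which forces k = 0. But k ≥ 1, so xy^2z ∉ L.
This contradicts the pumping lemma, so L is not regular.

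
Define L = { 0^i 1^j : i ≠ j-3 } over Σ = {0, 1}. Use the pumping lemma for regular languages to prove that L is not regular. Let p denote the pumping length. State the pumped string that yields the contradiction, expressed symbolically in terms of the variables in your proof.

Assume L is regular; let p be its pumping constant.
Choose w = 0^p 1^{p+p!+3}. Since p ≠ (p+p!+3)-3 = p+p!, w ∈ L; and |w| ≥ p.
The pumping lemma gives a decomposition w = xyz where |xy| ≤ p and |y| > 0.
Because |xy| ≤ p and w begins with p copies of 0, we have y = 0^k with 1 ≤ k ≤ p.
Since 1 ≤ k ≤ p, k divides p!; set t = 1 + p!/k. Then xy^t z has p + (p!/k)·k = p + p! copies of 0. Now the 0-count is p+p! and (1-count)-3 = (p+p!+3)-3 = p+p!, so i ≠ j-3 fails. So xy^t z = 0^{p+p!} 1^{p+p!+3} ∉ L.
This contradicts the pumping lemma, so L is not regular.

0^{p+p!} 1^{p+p!+3}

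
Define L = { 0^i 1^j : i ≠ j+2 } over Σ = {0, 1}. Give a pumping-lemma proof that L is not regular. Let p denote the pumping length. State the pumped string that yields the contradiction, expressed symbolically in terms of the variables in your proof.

0^{p+p!} 1^{p+p!-2}

Assume L is regular. Let p be the pumping length given by the pumping lemma.
Choose w = 0^p 1^{p+p!-2}. Since p ≠ (p+p!-2)+2 = p+p!, w ∈ L; and |w| ≥ p.
The pumping lemma gives a decomposition w = xyz where |xy| ≤ p and |y| > 0.
The first p characters of w are 0's, so xy (and hence y) consists only of 0's. Write y = 0^k, 1 ≤ k ≤ p.
Since 1 ≤ k ≤ p, k divides p!; set t = 1 + p!/k. Then xy^t z has p + (p!/k)·k = p + p! copies of 0. Now the 0-count is p+p! and (1-count)+2 = (p+p!-2)+2 = p+p!, so i ≠ j+2 fails. So xy^t z = 0^{p+p!} 1^{p+p!-2} ∉ L.
This is a contradiction; hence L is not regular.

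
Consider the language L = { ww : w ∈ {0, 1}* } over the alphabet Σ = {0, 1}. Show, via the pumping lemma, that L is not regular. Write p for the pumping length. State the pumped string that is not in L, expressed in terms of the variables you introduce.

0^{p+k} 1^p 0^p 1^p

Suppose for contradiction that L is regular, and let p be the pumping length.
Take w = 0^p 1^p 0^p 1^p = uu where u = 0^p1^p; then w ∈ L and |w| = 4p ≥ p.
The pumping lemma gives a decomposition w = xyz where |xy| ≤ p and y is nonempty.
Because |xy| ≤ p and w begins with p copies of 0, we have y = 0^k with 1 ≤ k ≤ p.
Pump with i = 2: xy^2z = 0^{p+k} 1^p 0^p 1^p, of length 4p+k. Suppose this equals vv. The string starts with 0 and ends with 1, so v does too; thus the boundary between the two copies of v is a 1→0 transition. There is exactly one such transition, at position 2p+k, so |v| = 2p+k and |vv| = 4p+2k ≠ 4p+k since k ≥ 1. So xy^2z ∉ L.
This contradicts the pumping lemma, so L is not regular.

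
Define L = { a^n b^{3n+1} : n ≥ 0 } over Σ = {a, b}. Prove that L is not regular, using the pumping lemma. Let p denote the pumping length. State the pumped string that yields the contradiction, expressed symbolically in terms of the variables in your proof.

Assume L is regular; let p be its pumping constant.
Take w = a^p b^{3p+1}. Then w ∈ L and |w| = 4p+1 ≥ p.
By the pumping lemma, w = xyz with |xy| ≤ p and |y| ≥ 1.
Because |xy| ≤ p and w begins with p copies of a, we have y = a^k with 1 ≤ k ≤ p.
Pump with i = 2: xy^2z = a^{p+k} b^{3p+1}. For this to lie in L we would need 3p+1 = 3(p+k)+1, which forces k = 0. But k ≥ 1, so xy^2z ∉ L.
This contradicts the pumping lemma, so L is not regular.

a^{p+k} b^{3p+1}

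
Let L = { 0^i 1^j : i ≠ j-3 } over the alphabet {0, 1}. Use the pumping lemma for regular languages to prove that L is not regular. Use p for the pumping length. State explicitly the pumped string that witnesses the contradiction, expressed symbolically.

Suppose for contradiction that L is regular, and let p be the pumping length.
Choose w = 0^p 1^{p+p!+3}. Since p ≠ (p+p!+3)-3 = p+p!, w ∈ L; and |w| ≥ p.
By the pumping lemma, w = xyz with |xy| ≤ p and y is nonempty.
Since the first p symbols of w are all 0's and |xy| ≤ p, y lies entirely in the leading 0-block: y = 0^k for some k with 1 ≤ k ≤ p.
Since 1 ≤ k ≤ p, k divides p!; set t = 1 + p!/k. Then xy^t z has p + (p!/k)·k = p + p! copies of 0. Now the 0-count is p+p! and (1-count)-3 = (p+p!+3)-3 = p+p!, so i ≠ j-3 fails. So xy^t z = 0^{p+p!} 1^{p+p!+3} ∉ L.
Contradiction. Therefore L is not regular.

0^{p+p!} 1^{p+p!+3}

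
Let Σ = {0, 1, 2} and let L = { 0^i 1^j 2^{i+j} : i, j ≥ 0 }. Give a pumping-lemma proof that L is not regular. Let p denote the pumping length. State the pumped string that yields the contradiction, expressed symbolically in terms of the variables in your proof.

Suppose for contradiction that L is regular, and let p be the pumping length.
Take w = 0^p 1^p 2^{2p} ∈ L (with i=j=p, i+j=2p), |w| = 4p ≥ p.
Write w = xyz as guaranteed by the lemma, with |xy| ≤ p and |y| ≥ 1.
Because |xy| ≤ p and w begins with p copies of 0, we have y = 0^k with 1 ≤ k ≤ p.
Consider xy^2z = 0^{p+k} 1^p 2^{2p}. Now the 0- and 1-counts sum to 2p+k, but the 2-count is 2p ≠ 2p+k. So xy^2z ∉ L.
This contradicts the pumping lemma, so L is not regular.

0^{p+k} 1^p 2^{2p}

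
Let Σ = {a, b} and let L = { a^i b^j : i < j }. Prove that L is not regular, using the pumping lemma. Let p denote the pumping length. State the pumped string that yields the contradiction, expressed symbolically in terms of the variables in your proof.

a^{p+k} b^{p+1}

Assume L is regular; let p be its pumping constant.
Choose w = a^p b^{p+1} ∈ L, with |w| = 2p+1 ≥ p.
The pumping lemma gives a decomposition w = xyz where |xy| ≤ p and |y| > 0.
Because |xy| ≤ p and w begins with p copies of a, we have y = a^k with 1 ≤ k ≤ p.
Consider xy^2z = a^{p+k} b^{p+1}. Since k ≥ 1, the a-count p+k is at least p+1, so i < j fails; thus xy^2z ∉ L.
This contradicts the pumping lemma, so L is not regular.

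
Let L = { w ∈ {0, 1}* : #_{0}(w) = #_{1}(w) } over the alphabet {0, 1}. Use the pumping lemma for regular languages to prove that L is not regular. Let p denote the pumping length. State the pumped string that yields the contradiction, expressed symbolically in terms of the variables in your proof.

Toward a contradiction, assume L is regular with pumping length p.
Choose w = 0^p 1^p ∈ L with |w| = 2p ≥ p.
Write w = xyz as guaranteed by the lemma, with |xy| ≤ p and |y| ≥ 1.
Because |xy| ≤ p and w begins with p copies of 0, we have y = 0^k with 1 ≤ k ≤ p.
Pump with i = 2: xy^2z = 0^{p+k} 1^p has p+k occurrences of 0 but only p of 1. Since k ≥ 1 the counts differ, so xy^2z ∉ L.
This is a contradiction; hence L is not regular.

0^{p+k} 1^p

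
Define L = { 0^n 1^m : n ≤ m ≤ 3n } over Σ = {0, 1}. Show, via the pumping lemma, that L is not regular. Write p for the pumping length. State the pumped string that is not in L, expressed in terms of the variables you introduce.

Suppose for contradiction that L is regular, and let p be the pumping length.
Take w = 0^p 1^p ∈ L (since p ≤ p ≤ 3p), with |w| = 2p ≥ p.
By the pumping lemma, w = xyz with |xy| ≤ p and |y| ≥ 1.
Since the first p symbols of w are all 0's and |xy| ≤ p, y lies entirely in the leading 0-block: y = 0^k for some k with 1 ≤ k ≤ p.
Pump with i = 2: xy^2z = 0^{p+k} 1^p. Now n = p+k > p = m, so the condition n ≤ m fails. Thus xy^2z ∉ L.
This contradicts the pumping lemma, so L is not regular.

0^{p+k} 1^p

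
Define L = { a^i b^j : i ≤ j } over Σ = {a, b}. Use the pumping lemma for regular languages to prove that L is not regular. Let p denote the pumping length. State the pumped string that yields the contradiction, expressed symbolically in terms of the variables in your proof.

Assume L is regular. Let p be the pumping length given by the pumping lemma.
Choose w = a^p b^p ∈ L, with |w| = 2p ≥ p.
The pumping lemma gives a decomposition w = xyz where |xy| ≤ p and |y| ≥ 1.
The first p characters of w are a's, so xy (and hence y) consists only of a's. Write y = a^k, 1 ≤ k ≤ p.
Consider xy^2z = a^{p+k} b^p. Since k ≥ 1, the a-count p+k exceeds the b-count p, so i ≤ j fails; thus xy^2z ∉ L.
Contradiction. Therefore L is not regular.

a^{p+k} b^p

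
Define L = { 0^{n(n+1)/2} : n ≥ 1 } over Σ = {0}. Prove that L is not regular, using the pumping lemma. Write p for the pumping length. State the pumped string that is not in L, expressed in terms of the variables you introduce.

Suppose for contradiction that L is regular, and let p be the pumping length.
Take w = 0^{p(p+1)/2} ∈ L with |w| = p(p+1)/2 ≥ p.
The pumping lemma gives a decomposition w = xyz where |xy| ≤ p and |y| > 0.
Then y = 0^k for some k with 1 ≤ k ≤ p.
Pump with i = 2: xy^2z = 0^{p(p+1)/2+k}. Since 1 ≤ k ≤ p, p(p+1)/2 < p(p+1)/2+k ≤ p(p+1)/2+p < (p+1)(p+2)/2, so p(p+1)/2+k is strictly between consecutive triangular numbers. So xy^2z ∉ L.
Contradiction. Therefore L is not regular.

0^{p(p+1)/2+k}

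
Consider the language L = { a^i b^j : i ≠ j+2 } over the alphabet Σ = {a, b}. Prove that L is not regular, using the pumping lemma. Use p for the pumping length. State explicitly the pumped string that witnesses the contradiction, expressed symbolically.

Suppose for contradiction that L is regular, and let p be the pumping length.
Choose w = a^p b^{p+p!-2}. Since p ≠ (p+p!-2)+2 = p+p!, w ∈ L; and |w| ≥ p.
Write w = xyz as guaranteed by the lemma, with |xy| ≤ p and |y| ≥ 1.
Since the first p symbols of w are all a's and |xy| ≤ p, y lies entirely in the leading a-block: y = a^k for some k with 1 ≤ k ≤ p.
Since 1 ≤ k ≤ p, k divides p!; set t = 1 + p!/k. Then xy^t z has p + (p!/k)·k = p + p! copies of a. Now the a-count is p+p! and (b-count)+2 = (p+p!-2)+2 = p+p!, so i ≠ j+2 fails. So xy^t z = a^{p+p!} b^{p+p!-2} ∉ L.
This is a contradiction; hence L is not regular.

a^{p+p!} b^{p+p!-2}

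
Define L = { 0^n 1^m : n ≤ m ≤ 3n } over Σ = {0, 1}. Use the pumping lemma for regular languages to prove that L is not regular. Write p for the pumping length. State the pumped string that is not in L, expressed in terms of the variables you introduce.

Toward a contradiction, assume L is regular with pumping length p.
Take w = 0^p 1^p ∈ L (since p ≤ p ≤ 3p), with |w| = 2p ≥ p.
The pumping lemma gives a decomposition w = xyz where |xy| ≤ p and |y| ≥ 1.
The first p characters of w are 0's, so xy (and hence y) consists only of 0's. Write y = 0^k, 1 ≤ k ≤ p.
Pump with i = 2: xy^2z = 0^{p+k} 1^p. Now n = p+k > p = m, so the condition n ≤ m fails. Thus xy^2z ∉ L.
This contradicts the pumping lemma, so L is not regular.

0^{p+k} 1^p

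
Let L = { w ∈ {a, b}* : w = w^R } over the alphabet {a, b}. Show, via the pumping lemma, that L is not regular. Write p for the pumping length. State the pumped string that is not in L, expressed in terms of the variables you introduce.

a^{p+k} b a^p

Toward a contradiction, assume L is regular with pumping length p.
Take w = a^p b a^p, a palindrome of length 2p+1 ≥ p.
Write w = xyz as guaranteed by the lemma, with |xy| ≤ p and |y| ≥ 1.
The first p characters of w are a's, so xy (and hence y) consists only of a's. Write y = a^k, 1 ≤ k ≤ p.
Pump with i = 2: xy^2z = a^{p+k} b a^p. Its reverse is a^p b a^{p+k}, which differs from xy^2z since k ≥ 1. So xy^2z is not a palindrome and xy^2z ∉ L.
Contradiction. Therefore L is not regular.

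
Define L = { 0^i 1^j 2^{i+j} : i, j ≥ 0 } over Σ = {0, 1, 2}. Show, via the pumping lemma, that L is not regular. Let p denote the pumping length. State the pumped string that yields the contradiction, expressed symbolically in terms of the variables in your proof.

Toward a contradiction, assume L is regular with pumping length p.
Take w = 0^p 1^p 2^{2p} ∈ L (with i=j=p, i+j=2p), |w| = 4p ≥ p.
By the pumping lemma, w = xyz with |xy| ≤ p and y is nonempty.
Since the first p symbols of w are all 0's and |xy| ≤ p, y lies entirely in the leading 0-block: y = 0^k for some k with 1 ≤ k ≤ p.
Consider xy^2z = 0^{p+k} 1^p 2^{2p}. Now the 0- and 1-counts sum to 2p+k, but the 2-count is 2p ≠ 2p+k. So xy^2z ∉ L.
This is a contradiction; hence L is not regular.

0^{p+k} 1^p 2^{2p}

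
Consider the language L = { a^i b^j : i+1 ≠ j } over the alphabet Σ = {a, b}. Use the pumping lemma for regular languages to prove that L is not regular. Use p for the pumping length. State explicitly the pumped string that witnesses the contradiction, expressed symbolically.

a^{p+p!} b^{p+p!+1}

Assume L is regular. Let p be the pumping length given by the pumping lemma.
Choose w = a^p b^{p+p!+1}. Since p ≠ (p+p!+1)-1 = p+p!, w ∈ L; and |w| ≥ p.
Write w = xyz as guaranteed by the lemma, with |xy| ≤ p and y is nonempty.
Because |xy| ≤ p and w begins with p copies of a, we have y = a^k with 1 ≤ k ≤ p.
Since 1 ≤ k ≤ p, k divides p!; set t = 1 + p!/k. Then xy^t z has p + (p!/k)·k = p + p! copies of a. Now the a-count is p+p! and (b-count)-1 = (p+p!+1)-1 = p+p!, so i+1 ≠ j fails. So xy^t z = a^{p+p!} b^{p+p!+1} ∉ L.
Contradiction. Therefore L is not regular.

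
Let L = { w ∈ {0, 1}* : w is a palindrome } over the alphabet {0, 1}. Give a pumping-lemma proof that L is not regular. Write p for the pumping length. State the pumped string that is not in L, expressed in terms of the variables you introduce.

0^{p+k} 1 0^p

Toward a contradiction, assume L is regular with pumping length p.
Take w = 0^p 1 0^p, a palindrome of length 2p+1 ≥ p.
By the pumping lemma, w = xyz with |xy| ≤ p and |y| > 0.
Since the first p symbols of w are all 0's and |xy| ≤ p, y lies entirely in the leading 0-block: y = 0^k for some k with 1 ≤ k ≤ p.
Pump with i = 2: xy^2z = 0^{p+k} 1 0^p. Its reverse is 0^p 1 0^{p+k}, which differs from xy^2z since k ≥ 1. So xy^2z is not a palindrome and xy^2z ∉ L.
This is a contradiction; hence L is not regular.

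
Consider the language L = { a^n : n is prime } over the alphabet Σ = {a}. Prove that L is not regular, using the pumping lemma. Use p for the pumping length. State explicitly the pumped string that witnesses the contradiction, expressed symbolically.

a^{q(1+k)}

Assume L is regular. Let p be the pumping length given by the pumping lemma.
Let q be a prime with q ≥ p+2 (infinitely many primes exist), and take w = a^q ∈ L with |w| = q ≥ p.
Write w = xyz as guaranteed by the lemma, with |xy| ≤ p and |y| ≥ 1.
Then y = a^k for some k with 1 ≤ k ≤ p.
Since 1 ≤ k ≤ p, |xz| = q-k. Pump with i = q+1: |xy^{q+1}z| = (q-k)+(q+1)k = q+qk = q(1+k), which is composite (both factors ≥ 2). So xy^{q+1}z = a^{q(1+k)} ∉ L.
Contradiction. Therefore L is not regular.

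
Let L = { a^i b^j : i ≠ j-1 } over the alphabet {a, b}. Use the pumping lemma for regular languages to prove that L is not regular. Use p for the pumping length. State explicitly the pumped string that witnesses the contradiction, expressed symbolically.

Toward a contradiction, assume L is regular with pumping length p.
Choose w = a^p b^{p+p!+1}. Since p ≠ (p+p!+1)-1 = p+p!, w ∈ L; and |w| ≥ p.
Write w = xyz as guaranteed by the lemma, with |xy| ≤ p and |y| > 0.
The first p characters of w are a's, so xy (and hence y) consists only of a's. Write y = a^k, 1 ≤ k ≤ p.
Since 1 ≤ k ≤ p, k divides p!; set t = 1 + p!/k. Then xy^t z has p + (p!/k)·k = p + p! copies of a. Now the a-count is p+p! and (b-count)-1 = (p+p!+1)-1 = p+p!, so i ≠ j-1 fails. So xy^t z = a^{p+p!} b^{p+p!+1} ∉ L.
This contradicts the pumping lemma, so L is not regular.

a^{p+p!} b^{p+p!+1}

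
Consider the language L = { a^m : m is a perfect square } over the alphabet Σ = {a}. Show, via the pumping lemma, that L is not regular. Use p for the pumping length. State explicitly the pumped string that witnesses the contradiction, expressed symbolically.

Assume L is regular. Let p be the pumping length given by the pumping lemma.
Take w = a^{p²} ∈ L with |w| = p² ≥ p.
By the pumping lemma, w = xyz with |xy| ≤ p and |y| ≥ 1.
Then y = a^k for some k with 1 ≤ k ≤ p.
Pump with i = 2: xy^2z = a^{p²+k}. Since 1 ≤ k ≤ p, p² < p²+k ≤ p²+p < (p+1)², so p²+k lies strictly between consecutive squares and is not a perfect square. So xy^2z ∉ L.
Contradiction. Therefore L is not regular.

a^{p²+k}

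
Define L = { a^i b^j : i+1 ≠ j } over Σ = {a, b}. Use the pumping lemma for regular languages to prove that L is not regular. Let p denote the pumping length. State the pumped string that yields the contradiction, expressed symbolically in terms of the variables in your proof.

Assume L is regular. Let p be the pumping length given by the pumping lemma.
Choose w = a^p b^{p+p!+1}. Since p ≠ (p+p!+1)-1 = p+p!, w ∈ L; and |w| ≥ p.
Write w = xyz as guaranteed by the lemma, with |xy| ≤ p and |y| ≥ 1.
Because |xy| ≤ p and w begins with p copies of a, we have y = a^k with 1 ≤ k ≤ p.
Since 1 ≤ k ≤ p, k divides p!; set t = 1 + p!/k. Then xy^t z has p + (p!/k)·k = p + p! copies of a. Now the a-count is p+p! and (b-count)-1 = (p+p!+1)-1 = p+p!, so i+1 ≠ j fails. So xy^t z = a^{p+p!} b^{p+p!+1} ∉ L.
This is a contradiction; hence L is not regular.

a^{p+p!} b^{p+p!+1}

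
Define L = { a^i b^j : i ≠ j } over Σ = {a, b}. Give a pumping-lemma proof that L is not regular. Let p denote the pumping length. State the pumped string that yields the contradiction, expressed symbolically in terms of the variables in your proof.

a^{p+p!} b^{p+p!}

Assume L is regular; let p be its pumping constant.
Choose w = a^p b^{p+p!}. Since p ≠ p+p!, w ∈ L; and |w| ≥ p.
By the pumping lemma, w = xyz with |xy| ≤ p and |y| > 0.
Because |xy| ≤ p and w begins with p copies of a, we have y = a^k with 1 ≤ k ≤ p.
Since 1 ≤ k ≤ p, k divides p!; set t = 1 + p!/k. Then xy^t z has p + (p!/k)·k = p + p! copies of a. Now the a-count equals the b-count, so i ≠ j fails. So xy^t z = a^{p+p!} b^{p+p!} ∉ L.
This is a contradiction; hence L is not regular.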